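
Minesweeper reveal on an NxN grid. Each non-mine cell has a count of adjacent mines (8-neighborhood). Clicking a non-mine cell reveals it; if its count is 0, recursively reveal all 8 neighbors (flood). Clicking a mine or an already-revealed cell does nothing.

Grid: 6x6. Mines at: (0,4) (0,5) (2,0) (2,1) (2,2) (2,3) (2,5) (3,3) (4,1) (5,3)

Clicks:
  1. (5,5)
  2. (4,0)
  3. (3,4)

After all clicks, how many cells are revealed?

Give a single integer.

Click 1 (5,5) count=0: revealed 6 new [(3,4) (3,5) (4,4) (4,5) (5,4) (5,5)] -> total=6
Click 2 (4,0) count=1: revealed 1 new [(4,0)] -> total=7
Click 3 (3,4) count=3: revealed 0 new [(none)] -> total=7

Answer: 7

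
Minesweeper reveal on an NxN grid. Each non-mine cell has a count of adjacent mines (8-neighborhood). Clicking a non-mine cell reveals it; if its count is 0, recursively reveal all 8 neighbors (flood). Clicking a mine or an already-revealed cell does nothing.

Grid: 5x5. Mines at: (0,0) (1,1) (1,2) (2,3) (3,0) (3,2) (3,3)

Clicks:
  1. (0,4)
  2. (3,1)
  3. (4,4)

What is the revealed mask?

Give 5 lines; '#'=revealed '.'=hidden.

Answer: ...##
...##
.....
.#...
....#

Derivation:
Click 1 (0,4) count=0: revealed 4 new [(0,3) (0,4) (1,3) (1,4)] -> total=4
Click 2 (3,1) count=2: revealed 1 new [(3,1)] -> total=5
Click 3 (4,4) count=1: revealed 1 new [(4,4)] -> total=6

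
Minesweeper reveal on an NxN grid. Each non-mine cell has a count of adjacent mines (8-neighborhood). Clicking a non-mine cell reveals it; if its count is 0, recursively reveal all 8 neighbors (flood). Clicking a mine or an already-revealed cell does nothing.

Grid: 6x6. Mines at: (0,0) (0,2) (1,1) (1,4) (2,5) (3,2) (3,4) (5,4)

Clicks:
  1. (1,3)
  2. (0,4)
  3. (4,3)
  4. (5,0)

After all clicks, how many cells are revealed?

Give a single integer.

Answer: 14

Derivation:
Click 1 (1,3) count=2: revealed 1 new [(1,3)] -> total=1
Click 2 (0,4) count=1: revealed 1 new [(0,4)] -> total=2
Click 3 (4,3) count=3: revealed 1 new [(4,3)] -> total=3
Click 4 (5,0) count=0: revealed 11 new [(2,0) (2,1) (3,0) (3,1) (4,0) (4,1) (4,2) (5,0) (5,1) (5,2) (5,3)] -> total=14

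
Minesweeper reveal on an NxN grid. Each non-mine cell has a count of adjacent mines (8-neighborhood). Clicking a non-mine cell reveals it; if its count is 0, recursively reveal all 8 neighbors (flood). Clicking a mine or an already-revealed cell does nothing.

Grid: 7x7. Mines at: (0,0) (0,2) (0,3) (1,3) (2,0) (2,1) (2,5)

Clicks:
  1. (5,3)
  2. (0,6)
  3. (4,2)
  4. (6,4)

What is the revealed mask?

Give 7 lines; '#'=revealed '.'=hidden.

Click 1 (5,3) count=0: revealed 31 new [(2,2) (2,3) (2,4) (3,0) (3,1) (3,2) (3,3) (3,4) (3,5) (3,6) (4,0) (4,1) (4,2) (4,3) (4,4) (4,5) (4,6) (5,0) (5,1) (5,2) (5,3) (5,4) (5,5) (5,6) (6,0) (6,1) (6,2) (6,3) (6,4) (6,5) (6,6)] -> total=31
Click 2 (0,6) count=0: revealed 6 new [(0,4) (0,5) (0,6) (1,4) (1,5) (1,6)] -> total=37
Click 3 (4,2) count=0: revealed 0 new [(none)] -> total=37
Click 4 (6,4) count=0: revealed 0 new [(none)] -> total=37

Answer: ....###
....###
..###..
#######
#######
#######
#######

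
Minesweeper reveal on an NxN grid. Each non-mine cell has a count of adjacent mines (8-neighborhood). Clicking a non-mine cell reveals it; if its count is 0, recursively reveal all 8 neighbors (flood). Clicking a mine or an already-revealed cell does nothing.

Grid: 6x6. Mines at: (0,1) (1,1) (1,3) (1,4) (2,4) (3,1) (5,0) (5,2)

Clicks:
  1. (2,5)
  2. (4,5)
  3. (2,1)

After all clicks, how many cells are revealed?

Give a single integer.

Click 1 (2,5) count=2: revealed 1 new [(2,5)] -> total=1
Click 2 (4,5) count=0: revealed 9 new [(3,3) (3,4) (3,5) (4,3) (4,4) (4,5) (5,3) (5,4) (5,5)] -> total=10
Click 3 (2,1) count=2: revealed 1 new [(2,1)] -> total=11

Answer: 11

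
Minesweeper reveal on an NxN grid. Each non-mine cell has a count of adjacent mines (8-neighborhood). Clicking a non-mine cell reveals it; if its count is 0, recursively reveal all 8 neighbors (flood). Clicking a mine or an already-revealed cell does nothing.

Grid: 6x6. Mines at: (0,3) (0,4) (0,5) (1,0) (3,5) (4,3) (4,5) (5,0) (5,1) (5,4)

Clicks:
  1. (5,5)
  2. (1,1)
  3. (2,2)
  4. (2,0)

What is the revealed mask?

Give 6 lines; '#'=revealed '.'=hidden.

Answer: ......
.####.
#####.
#####.
###...
.....#

Derivation:
Click 1 (5,5) count=2: revealed 1 new [(5,5)] -> total=1
Click 2 (1,1) count=1: revealed 1 new [(1,1)] -> total=2
Click 3 (2,2) count=0: revealed 16 new [(1,2) (1,3) (1,4) (2,0) (2,1) (2,2) (2,3) (2,4) (3,0) (3,1) (3,2) (3,3) (3,4) (4,0) (4,1) (4,2)] -> total=18
Click 4 (2,0) count=1: revealed 0 new [(none)] -> total=18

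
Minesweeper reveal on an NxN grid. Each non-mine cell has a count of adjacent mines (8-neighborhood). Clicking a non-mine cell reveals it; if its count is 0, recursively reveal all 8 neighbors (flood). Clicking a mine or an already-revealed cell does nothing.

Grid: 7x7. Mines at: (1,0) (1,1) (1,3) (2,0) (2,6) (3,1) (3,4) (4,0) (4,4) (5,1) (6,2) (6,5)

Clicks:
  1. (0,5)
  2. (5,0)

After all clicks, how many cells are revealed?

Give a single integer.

Answer: 7

Derivation:
Click 1 (0,5) count=0: revealed 6 new [(0,4) (0,5) (0,6) (1,4) (1,5) (1,6)] -> total=6
Click 2 (5,0) count=2: revealed 1 new [(5,0)] -> total=7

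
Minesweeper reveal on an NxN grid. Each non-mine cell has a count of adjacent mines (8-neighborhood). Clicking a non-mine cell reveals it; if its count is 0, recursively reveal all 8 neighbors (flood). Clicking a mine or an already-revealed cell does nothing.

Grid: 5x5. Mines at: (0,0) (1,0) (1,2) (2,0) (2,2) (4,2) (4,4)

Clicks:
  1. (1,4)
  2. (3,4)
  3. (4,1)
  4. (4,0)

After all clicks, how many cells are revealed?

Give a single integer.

Answer: 12

Derivation:
Click 1 (1,4) count=0: revealed 8 new [(0,3) (0,4) (1,3) (1,4) (2,3) (2,4) (3,3) (3,4)] -> total=8
Click 2 (3,4) count=1: revealed 0 new [(none)] -> total=8
Click 3 (4,1) count=1: revealed 1 new [(4,1)] -> total=9
Click 4 (4,0) count=0: revealed 3 new [(3,0) (3,1) (4,0)] -> total=12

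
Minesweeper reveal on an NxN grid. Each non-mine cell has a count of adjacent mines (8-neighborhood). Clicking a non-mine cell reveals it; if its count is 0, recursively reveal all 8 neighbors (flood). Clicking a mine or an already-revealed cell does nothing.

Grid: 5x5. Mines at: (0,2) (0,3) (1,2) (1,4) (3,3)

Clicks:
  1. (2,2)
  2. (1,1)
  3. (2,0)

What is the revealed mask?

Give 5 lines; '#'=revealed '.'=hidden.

Click 1 (2,2) count=2: revealed 1 new [(2,2)] -> total=1
Click 2 (1,1) count=2: revealed 1 new [(1,1)] -> total=2
Click 3 (2,0) count=0: revealed 11 new [(0,0) (0,1) (1,0) (2,0) (2,1) (3,0) (3,1) (3,2) (4,0) (4,1) (4,2)] -> total=13

Answer: ##...
##...
###..
###..
###..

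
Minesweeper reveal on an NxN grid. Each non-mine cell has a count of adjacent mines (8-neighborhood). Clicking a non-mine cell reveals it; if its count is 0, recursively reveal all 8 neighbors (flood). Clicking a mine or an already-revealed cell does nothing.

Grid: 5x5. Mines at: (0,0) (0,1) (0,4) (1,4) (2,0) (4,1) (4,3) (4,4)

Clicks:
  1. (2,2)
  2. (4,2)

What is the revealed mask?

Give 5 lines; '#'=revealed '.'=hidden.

Click 1 (2,2) count=0: revealed 9 new [(1,1) (1,2) (1,3) (2,1) (2,2) (2,3) (3,1) (3,2) (3,3)] -> total=9
Click 2 (4,2) count=2: revealed 1 new [(4,2)] -> total=10

Answer: .....
.###.
.###.
.###.
..#..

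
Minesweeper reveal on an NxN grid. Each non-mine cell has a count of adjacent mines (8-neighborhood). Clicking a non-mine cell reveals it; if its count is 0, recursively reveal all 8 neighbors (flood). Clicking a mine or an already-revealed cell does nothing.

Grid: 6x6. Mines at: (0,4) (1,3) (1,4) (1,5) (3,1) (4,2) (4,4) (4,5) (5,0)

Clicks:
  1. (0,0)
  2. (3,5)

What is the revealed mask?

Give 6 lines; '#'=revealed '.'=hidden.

Click 1 (0,0) count=0: revealed 9 new [(0,0) (0,1) (0,2) (1,0) (1,1) (1,2) (2,0) (2,1) (2,2)] -> total=9
Click 2 (3,5) count=2: revealed 1 new [(3,5)] -> total=10

Answer: ###...
###...
###...
.....#
......
......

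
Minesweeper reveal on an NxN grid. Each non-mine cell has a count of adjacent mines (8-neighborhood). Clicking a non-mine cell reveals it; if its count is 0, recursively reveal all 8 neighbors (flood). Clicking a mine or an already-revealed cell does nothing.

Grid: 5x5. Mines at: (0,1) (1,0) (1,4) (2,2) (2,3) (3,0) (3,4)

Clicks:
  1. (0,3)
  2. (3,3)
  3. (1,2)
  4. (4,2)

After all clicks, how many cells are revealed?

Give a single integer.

Answer: 8

Derivation:
Click 1 (0,3) count=1: revealed 1 new [(0,3)] -> total=1
Click 2 (3,3) count=3: revealed 1 new [(3,3)] -> total=2
Click 3 (1,2) count=3: revealed 1 new [(1,2)] -> total=3
Click 4 (4,2) count=0: revealed 5 new [(3,1) (3,2) (4,1) (4,2) (4,3)] -> total=8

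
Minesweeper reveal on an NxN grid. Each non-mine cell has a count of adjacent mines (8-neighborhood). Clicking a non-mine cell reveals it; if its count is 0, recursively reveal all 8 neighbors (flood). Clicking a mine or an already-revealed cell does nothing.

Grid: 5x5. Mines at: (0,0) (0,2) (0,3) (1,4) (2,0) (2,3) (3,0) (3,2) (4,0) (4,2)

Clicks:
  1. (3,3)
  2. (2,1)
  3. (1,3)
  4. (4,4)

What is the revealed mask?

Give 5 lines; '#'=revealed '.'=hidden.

Click 1 (3,3) count=3: revealed 1 new [(3,3)] -> total=1
Click 2 (2,1) count=3: revealed 1 new [(2,1)] -> total=2
Click 3 (1,3) count=4: revealed 1 new [(1,3)] -> total=3
Click 4 (4,4) count=0: revealed 3 new [(3,4) (4,3) (4,4)] -> total=6

Answer: .....
...#.
.#...
...##
...##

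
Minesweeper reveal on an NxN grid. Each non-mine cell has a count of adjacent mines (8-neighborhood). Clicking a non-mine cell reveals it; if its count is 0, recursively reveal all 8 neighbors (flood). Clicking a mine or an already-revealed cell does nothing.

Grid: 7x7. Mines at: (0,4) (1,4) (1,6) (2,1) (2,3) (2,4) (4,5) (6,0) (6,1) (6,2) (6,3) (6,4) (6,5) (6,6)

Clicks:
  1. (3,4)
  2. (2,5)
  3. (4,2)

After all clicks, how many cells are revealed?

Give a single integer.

Click 1 (3,4) count=3: revealed 1 new [(3,4)] -> total=1
Click 2 (2,5) count=3: revealed 1 new [(2,5)] -> total=2
Click 3 (4,2) count=0: revealed 14 new [(3,0) (3,1) (3,2) (3,3) (4,0) (4,1) (4,2) (4,3) (4,4) (5,0) (5,1) (5,2) (5,3) (5,4)] -> total=16

Answer: 16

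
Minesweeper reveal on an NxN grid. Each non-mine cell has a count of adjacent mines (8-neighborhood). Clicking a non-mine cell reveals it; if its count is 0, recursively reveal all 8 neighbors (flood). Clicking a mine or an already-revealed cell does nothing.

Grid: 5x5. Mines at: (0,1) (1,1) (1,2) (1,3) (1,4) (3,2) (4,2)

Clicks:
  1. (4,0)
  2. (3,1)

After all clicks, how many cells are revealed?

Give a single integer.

Click 1 (4,0) count=0: revealed 6 new [(2,0) (2,1) (3,0) (3,1) (4,0) (4,1)] -> total=6
Click 2 (3,1) count=2: revealed 0 new [(none)] -> total=6

Answer: 6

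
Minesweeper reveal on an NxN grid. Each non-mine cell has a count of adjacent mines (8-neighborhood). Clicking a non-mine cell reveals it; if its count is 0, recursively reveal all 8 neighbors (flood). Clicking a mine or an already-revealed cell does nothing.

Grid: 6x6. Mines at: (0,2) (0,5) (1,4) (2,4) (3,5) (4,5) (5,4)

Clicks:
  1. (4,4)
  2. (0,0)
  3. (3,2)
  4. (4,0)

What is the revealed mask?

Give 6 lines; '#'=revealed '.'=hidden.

Click 1 (4,4) count=3: revealed 1 new [(4,4)] -> total=1
Click 2 (0,0) count=0: revealed 22 new [(0,0) (0,1) (1,0) (1,1) (1,2) (1,3) (2,0) (2,1) (2,2) (2,3) (3,0) (3,1) (3,2) (3,3) (4,0) (4,1) (4,2) (4,3) (5,0) (5,1) (5,2) (5,3)] -> total=23
Click 3 (3,2) count=0: revealed 0 new [(none)] -> total=23
Click 4 (4,0) count=0: revealed 0 new [(none)] -> total=23

Answer: ##....
####..
####..
####..
#####.
####..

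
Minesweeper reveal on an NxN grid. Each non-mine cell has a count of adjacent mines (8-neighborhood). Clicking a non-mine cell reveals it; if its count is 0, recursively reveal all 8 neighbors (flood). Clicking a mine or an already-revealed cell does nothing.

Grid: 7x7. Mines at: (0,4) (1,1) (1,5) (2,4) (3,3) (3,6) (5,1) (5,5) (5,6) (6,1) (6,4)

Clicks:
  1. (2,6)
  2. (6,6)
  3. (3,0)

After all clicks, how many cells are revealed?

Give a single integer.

Click 1 (2,6) count=2: revealed 1 new [(2,6)] -> total=1
Click 2 (6,6) count=2: revealed 1 new [(6,6)] -> total=2
Click 3 (3,0) count=0: revealed 9 new [(2,0) (2,1) (2,2) (3,0) (3,1) (3,2) (4,0) (4,1) (4,2)] -> total=11

Answer: 11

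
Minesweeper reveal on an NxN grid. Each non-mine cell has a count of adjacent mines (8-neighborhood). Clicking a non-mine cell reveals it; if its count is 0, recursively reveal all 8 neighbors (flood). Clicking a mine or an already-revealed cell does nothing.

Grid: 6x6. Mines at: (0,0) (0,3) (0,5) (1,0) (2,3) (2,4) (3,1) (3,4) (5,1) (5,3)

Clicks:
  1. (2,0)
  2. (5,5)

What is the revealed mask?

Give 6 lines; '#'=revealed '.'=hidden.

Click 1 (2,0) count=2: revealed 1 new [(2,0)] -> total=1
Click 2 (5,5) count=0: revealed 4 new [(4,4) (4,5) (5,4) (5,5)] -> total=5

Answer: ......
......
#.....
......
....##
....##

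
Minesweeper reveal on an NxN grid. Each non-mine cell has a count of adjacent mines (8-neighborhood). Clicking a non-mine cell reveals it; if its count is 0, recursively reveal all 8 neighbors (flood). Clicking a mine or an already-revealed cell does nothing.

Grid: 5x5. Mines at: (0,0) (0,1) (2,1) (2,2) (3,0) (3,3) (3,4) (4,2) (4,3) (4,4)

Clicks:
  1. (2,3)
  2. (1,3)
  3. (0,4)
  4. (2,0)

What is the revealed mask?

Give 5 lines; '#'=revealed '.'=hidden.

Click 1 (2,3) count=3: revealed 1 new [(2,3)] -> total=1
Click 2 (1,3) count=1: revealed 1 new [(1,3)] -> total=2
Click 3 (0,4) count=0: revealed 6 new [(0,2) (0,3) (0,4) (1,2) (1,4) (2,4)] -> total=8
Click 4 (2,0) count=2: revealed 1 new [(2,0)] -> total=9

Answer: ..###
..###
#..##
.....
.....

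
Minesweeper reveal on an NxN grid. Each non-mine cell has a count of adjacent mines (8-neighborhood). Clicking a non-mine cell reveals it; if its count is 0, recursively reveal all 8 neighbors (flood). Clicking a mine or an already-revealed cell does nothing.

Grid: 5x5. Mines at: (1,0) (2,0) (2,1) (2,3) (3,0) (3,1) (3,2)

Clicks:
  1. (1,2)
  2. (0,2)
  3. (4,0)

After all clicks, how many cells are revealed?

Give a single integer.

Click 1 (1,2) count=2: revealed 1 new [(1,2)] -> total=1
Click 2 (0,2) count=0: revealed 7 new [(0,1) (0,2) (0,3) (0,4) (1,1) (1,3) (1,4)] -> total=8
Click 3 (4,0) count=2: revealed 1 new [(4,0)] -> total=9

Answer: 9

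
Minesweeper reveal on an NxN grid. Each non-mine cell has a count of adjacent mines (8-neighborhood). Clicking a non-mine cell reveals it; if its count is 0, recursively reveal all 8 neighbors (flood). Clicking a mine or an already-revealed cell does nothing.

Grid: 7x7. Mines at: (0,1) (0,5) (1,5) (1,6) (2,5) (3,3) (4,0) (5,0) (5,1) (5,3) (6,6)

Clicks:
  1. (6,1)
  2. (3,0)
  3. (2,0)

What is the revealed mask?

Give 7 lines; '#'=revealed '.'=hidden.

Answer: .......
###....
###....
###....
.......
.......
.#.....

Derivation:
Click 1 (6,1) count=2: revealed 1 new [(6,1)] -> total=1
Click 2 (3,0) count=1: revealed 1 new [(3,0)] -> total=2
Click 3 (2,0) count=0: revealed 8 new [(1,0) (1,1) (1,2) (2,0) (2,1) (2,2) (3,1) (3,2)] -> total=10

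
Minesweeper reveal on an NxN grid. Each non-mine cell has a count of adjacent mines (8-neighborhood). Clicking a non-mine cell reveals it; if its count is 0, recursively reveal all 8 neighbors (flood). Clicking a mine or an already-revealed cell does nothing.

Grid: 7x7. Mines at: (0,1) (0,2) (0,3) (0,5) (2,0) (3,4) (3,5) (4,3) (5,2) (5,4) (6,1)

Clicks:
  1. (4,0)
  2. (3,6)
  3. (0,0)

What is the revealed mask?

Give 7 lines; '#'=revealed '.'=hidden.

Answer: #......
.......
.......
##....#
##.....
##.....
.......

Derivation:
Click 1 (4,0) count=0: revealed 6 new [(3,0) (3,1) (4,0) (4,1) (5,0) (5,1)] -> total=6
Click 2 (3,6) count=1: revealed 1 new [(3,6)] -> total=7
Click 3 (0,0) count=1: revealed 1 new [(0,0)] -> total=8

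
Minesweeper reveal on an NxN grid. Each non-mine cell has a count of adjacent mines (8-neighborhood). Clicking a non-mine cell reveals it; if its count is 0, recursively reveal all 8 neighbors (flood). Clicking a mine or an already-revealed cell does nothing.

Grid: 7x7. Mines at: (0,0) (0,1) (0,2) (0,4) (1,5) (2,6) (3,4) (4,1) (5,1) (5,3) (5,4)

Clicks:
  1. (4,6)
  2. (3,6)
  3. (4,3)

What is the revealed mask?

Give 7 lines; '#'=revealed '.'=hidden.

Click 1 (4,6) count=0: revealed 8 new [(3,5) (3,6) (4,5) (4,6) (5,5) (5,6) (6,5) (6,6)] -> total=8
Click 2 (3,6) count=1: revealed 0 new [(none)] -> total=8
Click 3 (4,3) count=3: revealed 1 new [(4,3)] -> total=9

Answer: .......
.......
.......
.....##
...#.##
.....##
.....##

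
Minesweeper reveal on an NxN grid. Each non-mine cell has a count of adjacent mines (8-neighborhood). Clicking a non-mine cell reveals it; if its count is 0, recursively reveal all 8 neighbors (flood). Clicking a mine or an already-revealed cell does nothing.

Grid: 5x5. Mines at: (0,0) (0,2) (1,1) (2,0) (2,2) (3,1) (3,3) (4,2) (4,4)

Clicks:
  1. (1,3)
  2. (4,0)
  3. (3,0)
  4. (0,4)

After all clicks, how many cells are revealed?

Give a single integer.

Answer: 8

Derivation:
Click 1 (1,3) count=2: revealed 1 new [(1,3)] -> total=1
Click 2 (4,0) count=1: revealed 1 new [(4,0)] -> total=2
Click 3 (3,0) count=2: revealed 1 new [(3,0)] -> total=3
Click 4 (0,4) count=0: revealed 5 new [(0,3) (0,4) (1,4) (2,3) (2,4)] -> total=8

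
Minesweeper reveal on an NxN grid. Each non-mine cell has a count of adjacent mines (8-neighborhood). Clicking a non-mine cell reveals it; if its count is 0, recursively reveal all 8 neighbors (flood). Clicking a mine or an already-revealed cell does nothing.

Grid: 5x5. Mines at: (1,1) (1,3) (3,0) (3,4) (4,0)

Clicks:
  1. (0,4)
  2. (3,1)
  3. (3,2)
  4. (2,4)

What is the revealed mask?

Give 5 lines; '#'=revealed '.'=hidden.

Click 1 (0,4) count=1: revealed 1 new [(0,4)] -> total=1
Click 2 (3,1) count=2: revealed 1 new [(3,1)] -> total=2
Click 3 (3,2) count=0: revealed 8 new [(2,1) (2,2) (2,3) (3,2) (3,3) (4,1) (4,2) (4,3)] -> total=10
Click 4 (2,4) count=2: revealed 1 new [(2,4)] -> total=11

Answer: ....#
.....
.####
.###.
.###.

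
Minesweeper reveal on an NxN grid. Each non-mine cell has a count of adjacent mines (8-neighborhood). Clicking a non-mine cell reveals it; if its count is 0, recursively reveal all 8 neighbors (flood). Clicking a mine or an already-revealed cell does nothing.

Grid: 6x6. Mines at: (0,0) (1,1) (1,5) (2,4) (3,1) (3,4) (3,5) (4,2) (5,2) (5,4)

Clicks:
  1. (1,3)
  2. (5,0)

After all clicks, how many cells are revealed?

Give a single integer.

Click 1 (1,3) count=1: revealed 1 new [(1,3)] -> total=1
Click 2 (5,0) count=0: revealed 4 new [(4,0) (4,1) (5,0) (5,1)] -> total=5

Answer: 5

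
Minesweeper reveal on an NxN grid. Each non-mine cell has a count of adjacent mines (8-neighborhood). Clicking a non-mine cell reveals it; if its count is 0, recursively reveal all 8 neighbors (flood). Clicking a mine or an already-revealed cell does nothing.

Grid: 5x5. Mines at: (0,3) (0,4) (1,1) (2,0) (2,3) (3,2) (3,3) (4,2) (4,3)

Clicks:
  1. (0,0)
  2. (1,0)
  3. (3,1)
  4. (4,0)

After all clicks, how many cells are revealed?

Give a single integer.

Answer: 6

Derivation:
Click 1 (0,0) count=1: revealed 1 new [(0,0)] -> total=1
Click 2 (1,0) count=2: revealed 1 new [(1,0)] -> total=2
Click 3 (3,1) count=3: revealed 1 new [(3,1)] -> total=3
Click 4 (4,0) count=0: revealed 3 new [(3,0) (4,0) (4,1)] -> total=6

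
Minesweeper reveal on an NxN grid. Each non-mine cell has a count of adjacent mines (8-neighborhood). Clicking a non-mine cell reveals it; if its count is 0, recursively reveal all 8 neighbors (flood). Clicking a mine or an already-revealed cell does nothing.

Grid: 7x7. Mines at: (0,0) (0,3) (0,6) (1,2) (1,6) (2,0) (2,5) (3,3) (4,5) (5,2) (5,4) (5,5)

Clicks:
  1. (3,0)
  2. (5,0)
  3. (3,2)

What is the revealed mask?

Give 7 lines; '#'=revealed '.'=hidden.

Answer: .......
.......
.......
###....
##.....
##.....
##.....

Derivation:
Click 1 (3,0) count=1: revealed 1 new [(3,0)] -> total=1
Click 2 (5,0) count=0: revealed 7 new [(3,1) (4,0) (4,1) (5,0) (5,1) (6,0) (6,1)] -> total=8
Click 3 (3,2) count=1: revealed 1 new [(3,2)] -> total=9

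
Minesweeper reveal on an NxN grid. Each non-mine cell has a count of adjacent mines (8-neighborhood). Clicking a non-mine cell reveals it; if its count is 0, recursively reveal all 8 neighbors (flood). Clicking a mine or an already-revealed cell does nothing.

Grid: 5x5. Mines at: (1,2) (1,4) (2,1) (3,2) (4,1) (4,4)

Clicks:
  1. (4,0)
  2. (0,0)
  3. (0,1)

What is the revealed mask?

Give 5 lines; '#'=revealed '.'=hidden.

Answer: ##...
##...
.....
.....
#....

Derivation:
Click 1 (4,0) count=1: revealed 1 new [(4,0)] -> total=1
Click 2 (0,0) count=0: revealed 4 new [(0,0) (0,1) (1,0) (1,1)] -> total=5
Click 3 (0,1) count=1: revealed 0 new [(none)] -> total=5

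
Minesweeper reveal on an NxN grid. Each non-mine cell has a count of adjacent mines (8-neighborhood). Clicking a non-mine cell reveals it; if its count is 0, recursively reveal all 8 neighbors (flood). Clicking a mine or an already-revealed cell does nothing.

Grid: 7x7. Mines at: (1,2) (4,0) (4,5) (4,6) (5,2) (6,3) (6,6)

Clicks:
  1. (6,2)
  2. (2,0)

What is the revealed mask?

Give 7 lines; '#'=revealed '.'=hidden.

Click 1 (6,2) count=2: revealed 1 new [(6,2)] -> total=1
Click 2 (2,0) count=0: revealed 8 new [(0,0) (0,1) (1,0) (1,1) (2,0) (2,1) (3,0) (3,1)] -> total=9

Answer: ##.....
##.....
##.....
##.....
.......
.......
..#....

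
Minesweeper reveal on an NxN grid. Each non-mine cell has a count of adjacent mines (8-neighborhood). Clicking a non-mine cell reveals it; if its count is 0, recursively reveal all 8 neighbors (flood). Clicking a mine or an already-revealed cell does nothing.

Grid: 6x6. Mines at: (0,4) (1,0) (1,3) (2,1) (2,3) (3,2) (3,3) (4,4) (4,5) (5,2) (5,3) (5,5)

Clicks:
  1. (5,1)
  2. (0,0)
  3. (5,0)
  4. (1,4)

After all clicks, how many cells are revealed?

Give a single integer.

Click 1 (5,1) count=1: revealed 1 new [(5,1)] -> total=1
Click 2 (0,0) count=1: revealed 1 new [(0,0)] -> total=2
Click 3 (5,0) count=0: revealed 5 new [(3,0) (3,1) (4,0) (4,1) (5,0)] -> total=7
Click 4 (1,4) count=3: revealed 1 new [(1,4)] -> total=8

Answer: 8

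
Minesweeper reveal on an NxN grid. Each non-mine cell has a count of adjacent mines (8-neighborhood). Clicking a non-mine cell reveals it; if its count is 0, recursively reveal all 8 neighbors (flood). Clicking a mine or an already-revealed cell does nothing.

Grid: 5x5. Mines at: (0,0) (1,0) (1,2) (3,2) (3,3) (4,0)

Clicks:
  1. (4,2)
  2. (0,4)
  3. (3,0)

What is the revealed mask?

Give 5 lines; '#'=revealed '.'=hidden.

Answer: ...##
...##
...##
#....
..#..

Derivation:
Click 1 (4,2) count=2: revealed 1 new [(4,2)] -> total=1
Click 2 (0,4) count=0: revealed 6 new [(0,3) (0,4) (1,3) (1,4) (2,3) (2,4)] -> total=7
Click 3 (3,0) count=1: revealed 1 new [(3,0)] -> total=8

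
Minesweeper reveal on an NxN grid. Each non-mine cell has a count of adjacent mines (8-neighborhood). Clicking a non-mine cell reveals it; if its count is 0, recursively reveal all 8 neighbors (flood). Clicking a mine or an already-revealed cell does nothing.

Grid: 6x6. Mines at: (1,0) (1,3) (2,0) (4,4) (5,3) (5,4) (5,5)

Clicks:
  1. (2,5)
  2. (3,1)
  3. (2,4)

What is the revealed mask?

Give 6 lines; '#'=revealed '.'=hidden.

Answer: ....##
....##
....##
.#..##
......
......

Derivation:
Click 1 (2,5) count=0: revealed 8 new [(0,4) (0,5) (1,4) (1,5) (2,4) (2,5) (3,4) (3,5)] -> total=8
Click 2 (3,1) count=1: revealed 1 new [(3,1)] -> total=9
Click 3 (2,4) count=1: revealed 0 new [(none)] -> total=9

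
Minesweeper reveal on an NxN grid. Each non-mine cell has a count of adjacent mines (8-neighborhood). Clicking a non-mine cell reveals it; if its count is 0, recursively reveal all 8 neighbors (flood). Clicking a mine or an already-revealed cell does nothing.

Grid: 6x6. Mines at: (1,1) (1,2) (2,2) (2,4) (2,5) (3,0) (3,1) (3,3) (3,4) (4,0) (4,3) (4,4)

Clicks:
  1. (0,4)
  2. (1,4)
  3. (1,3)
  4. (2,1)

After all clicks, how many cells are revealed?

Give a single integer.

Click 1 (0,4) count=0: revealed 6 new [(0,3) (0,4) (0,5) (1,3) (1,4) (1,5)] -> total=6
Click 2 (1,4) count=2: revealed 0 new [(none)] -> total=6
Click 3 (1,3) count=3: revealed 0 new [(none)] -> total=6
Click 4 (2,1) count=5: revealed 1 new [(2,1)] -> total=7

Answer: 7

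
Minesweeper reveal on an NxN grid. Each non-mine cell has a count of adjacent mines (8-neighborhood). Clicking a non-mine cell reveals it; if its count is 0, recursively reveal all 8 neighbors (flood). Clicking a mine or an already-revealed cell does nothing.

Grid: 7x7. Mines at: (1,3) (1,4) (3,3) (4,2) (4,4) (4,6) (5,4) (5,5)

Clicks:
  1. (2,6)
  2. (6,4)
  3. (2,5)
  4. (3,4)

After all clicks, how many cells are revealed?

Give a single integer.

Click 1 (2,6) count=0: revealed 8 new [(0,5) (0,6) (1,5) (1,6) (2,5) (2,6) (3,5) (3,6)] -> total=8
Click 2 (6,4) count=2: revealed 1 new [(6,4)] -> total=9
Click 3 (2,5) count=1: revealed 0 new [(none)] -> total=9
Click 4 (3,4) count=2: revealed 1 new [(3,4)] -> total=10

Answer: 10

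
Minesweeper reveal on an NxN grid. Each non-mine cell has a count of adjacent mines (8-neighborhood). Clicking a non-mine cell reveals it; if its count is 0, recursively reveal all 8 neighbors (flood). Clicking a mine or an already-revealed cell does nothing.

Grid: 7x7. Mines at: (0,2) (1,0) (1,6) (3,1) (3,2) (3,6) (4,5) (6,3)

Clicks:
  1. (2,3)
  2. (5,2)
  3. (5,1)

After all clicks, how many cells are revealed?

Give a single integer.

Click 1 (2,3) count=1: revealed 1 new [(2,3)] -> total=1
Click 2 (5,2) count=1: revealed 1 new [(5,2)] -> total=2
Click 3 (5,1) count=0: revealed 8 new [(4,0) (4,1) (4,2) (5,0) (5,1) (6,0) (6,1) (6,2)] -> total=10

Answer: 10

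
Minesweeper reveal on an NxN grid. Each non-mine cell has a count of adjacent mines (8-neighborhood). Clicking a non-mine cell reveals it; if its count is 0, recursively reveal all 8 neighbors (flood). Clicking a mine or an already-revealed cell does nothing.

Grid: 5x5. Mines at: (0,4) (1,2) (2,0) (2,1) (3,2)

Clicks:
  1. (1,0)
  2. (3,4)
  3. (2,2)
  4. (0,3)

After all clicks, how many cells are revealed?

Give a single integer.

Answer: 11

Derivation:
Click 1 (1,0) count=2: revealed 1 new [(1,0)] -> total=1
Click 2 (3,4) count=0: revealed 8 new [(1,3) (1,4) (2,3) (2,4) (3,3) (3,4) (4,3) (4,4)] -> total=9
Click 3 (2,2) count=3: revealed 1 new [(2,2)] -> total=10
Click 4 (0,3) count=2: revealed 1 new [(0,3)] -> total=11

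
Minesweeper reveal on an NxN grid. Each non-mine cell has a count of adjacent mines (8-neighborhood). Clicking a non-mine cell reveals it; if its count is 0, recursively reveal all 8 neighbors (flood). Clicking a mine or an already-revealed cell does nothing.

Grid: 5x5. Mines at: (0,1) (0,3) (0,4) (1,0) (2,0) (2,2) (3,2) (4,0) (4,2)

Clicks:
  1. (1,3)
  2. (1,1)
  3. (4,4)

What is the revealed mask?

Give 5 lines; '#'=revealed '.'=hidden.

Answer: .....
.#.##
...##
...##
...##

Derivation:
Click 1 (1,3) count=3: revealed 1 new [(1,3)] -> total=1
Click 2 (1,1) count=4: revealed 1 new [(1,1)] -> total=2
Click 3 (4,4) count=0: revealed 7 new [(1,4) (2,3) (2,4) (3,3) (3,4) (4,3) (4,4)] -> total=9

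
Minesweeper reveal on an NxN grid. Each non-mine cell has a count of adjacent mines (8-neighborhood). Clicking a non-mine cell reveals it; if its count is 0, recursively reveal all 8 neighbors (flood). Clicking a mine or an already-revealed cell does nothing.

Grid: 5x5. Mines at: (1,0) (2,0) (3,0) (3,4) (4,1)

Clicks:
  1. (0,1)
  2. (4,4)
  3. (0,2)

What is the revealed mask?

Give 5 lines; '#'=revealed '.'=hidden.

Click 1 (0,1) count=1: revealed 1 new [(0,1)] -> total=1
Click 2 (4,4) count=1: revealed 1 new [(4,4)] -> total=2
Click 3 (0,2) count=0: revealed 14 new [(0,2) (0,3) (0,4) (1,1) (1,2) (1,3) (1,4) (2,1) (2,2) (2,3) (2,4) (3,1) (3,2) (3,3)] -> total=16

Answer: .####
.####
.####
.###.
....#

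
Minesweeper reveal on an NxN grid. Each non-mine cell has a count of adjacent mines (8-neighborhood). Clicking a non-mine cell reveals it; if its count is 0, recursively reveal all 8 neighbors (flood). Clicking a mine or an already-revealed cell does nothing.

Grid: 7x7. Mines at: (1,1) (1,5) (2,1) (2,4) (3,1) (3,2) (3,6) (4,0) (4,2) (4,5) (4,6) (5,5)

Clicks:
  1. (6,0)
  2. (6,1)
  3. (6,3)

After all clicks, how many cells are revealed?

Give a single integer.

Click 1 (6,0) count=0: revealed 10 new [(5,0) (5,1) (5,2) (5,3) (5,4) (6,0) (6,1) (6,2) (6,3) (6,4)] -> total=10
Click 2 (6,1) count=0: revealed 0 new [(none)] -> total=10
Click 3 (6,3) count=0: revealed 0 new [(none)] -> total=10

Answer: 10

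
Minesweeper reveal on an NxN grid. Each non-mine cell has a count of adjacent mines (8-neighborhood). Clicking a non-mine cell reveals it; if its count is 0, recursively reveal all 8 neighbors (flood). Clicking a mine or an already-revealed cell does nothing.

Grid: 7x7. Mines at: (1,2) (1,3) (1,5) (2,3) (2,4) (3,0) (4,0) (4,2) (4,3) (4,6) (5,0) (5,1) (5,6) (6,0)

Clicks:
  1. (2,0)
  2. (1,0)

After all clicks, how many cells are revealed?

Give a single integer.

Click 1 (2,0) count=1: revealed 1 new [(2,0)] -> total=1
Click 2 (1,0) count=0: revealed 5 new [(0,0) (0,1) (1,0) (1,1) (2,1)] -> total=6

Answer: 6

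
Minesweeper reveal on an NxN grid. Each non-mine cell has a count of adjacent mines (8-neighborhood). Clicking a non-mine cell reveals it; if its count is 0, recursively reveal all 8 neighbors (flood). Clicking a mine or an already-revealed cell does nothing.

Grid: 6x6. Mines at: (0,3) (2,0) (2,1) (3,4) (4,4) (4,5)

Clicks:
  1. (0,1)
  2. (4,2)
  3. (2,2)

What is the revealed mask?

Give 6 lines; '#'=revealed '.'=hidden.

Click 1 (0,1) count=0: revealed 6 new [(0,0) (0,1) (0,2) (1,0) (1,1) (1,2)] -> total=6
Click 2 (4,2) count=0: revealed 12 new [(3,0) (3,1) (3,2) (3,3) (4,0) (4,1) (4,2) (4,3) (5,0) (5,1) (5,2) (5,3)] -> total=18
Click 3 (2,2) count=1: revealed 1 new [(2,2)] -> total=19

Answer: ###...
###...
..#...
####..
####..
####..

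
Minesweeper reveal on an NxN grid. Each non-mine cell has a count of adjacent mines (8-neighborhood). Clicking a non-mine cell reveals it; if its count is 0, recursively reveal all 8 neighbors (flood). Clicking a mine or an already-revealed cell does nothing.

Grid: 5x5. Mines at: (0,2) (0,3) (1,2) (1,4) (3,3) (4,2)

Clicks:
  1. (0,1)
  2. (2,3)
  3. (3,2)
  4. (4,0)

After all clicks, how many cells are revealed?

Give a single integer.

Answer: 12

Derivation:
Click 1 (0,1) count=2: revealed 1 new [(0,1)] -> total=1
Click 2 (2,3) count=3: revealed 1 new [(2,3)] -> total=2
Click 3 (3,2) count=2: revealed 1 new [(3,2)] -> total=3
Click 4 (4,0) count=0: revealed 9 new [(0,0) (1,0) (1,1) (2,0) (2,1) (3,0) (3,1) (4,0) (4,1)] -> total=12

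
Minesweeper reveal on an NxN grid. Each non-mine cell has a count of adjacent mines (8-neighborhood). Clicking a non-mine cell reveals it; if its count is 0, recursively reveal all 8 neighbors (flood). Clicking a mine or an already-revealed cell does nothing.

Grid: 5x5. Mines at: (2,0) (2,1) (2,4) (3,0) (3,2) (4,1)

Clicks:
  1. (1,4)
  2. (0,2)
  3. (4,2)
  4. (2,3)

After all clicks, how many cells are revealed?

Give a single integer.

Click 1 (1,4) count=1: revealed 1 new [(1,4)] -> total=1
Click 2 (0,2) count=0: revealed 9 new [(0,0) (0,1) (0,2) (0,3) (0,4) (1,0) (1,1) (1,2) (1,3)] -> total=10
Click 3 (4,2) count=2: revealed 1 new [(4,2)] -> total=11
Click 4 (2,3) count=2: revealed 1 new [(2,3)] -> total=12

Answer: 12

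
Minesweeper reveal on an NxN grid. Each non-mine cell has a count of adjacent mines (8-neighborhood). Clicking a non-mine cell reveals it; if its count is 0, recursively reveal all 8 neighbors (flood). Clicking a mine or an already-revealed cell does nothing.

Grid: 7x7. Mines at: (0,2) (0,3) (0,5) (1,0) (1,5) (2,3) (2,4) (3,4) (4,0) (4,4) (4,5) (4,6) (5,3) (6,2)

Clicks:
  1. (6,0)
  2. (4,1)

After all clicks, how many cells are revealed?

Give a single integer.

Click 1 (6,0) count=0: revealed 4 new [(5,0) (5,1) (6,0) (6,1)] -> total=4
Click 2 (4,1) count=1: revealed 1 new [(4,1)] -> total=5

Answer: 5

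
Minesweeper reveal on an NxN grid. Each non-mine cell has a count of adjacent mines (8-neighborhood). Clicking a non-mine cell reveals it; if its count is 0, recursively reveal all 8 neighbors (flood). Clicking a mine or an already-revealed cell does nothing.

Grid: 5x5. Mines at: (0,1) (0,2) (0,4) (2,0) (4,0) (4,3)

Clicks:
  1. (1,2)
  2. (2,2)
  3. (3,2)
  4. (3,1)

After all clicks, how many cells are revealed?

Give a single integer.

Answer: 12

Derivation:
Click 1 (1,2) count=2: revealed 1 new [(1,2)] -> total=1
Click 2 (2,2) count=0: revealed 11 new [(1,1) (1,3) (1,4) (2,1) (2,2) (2,3) (2,4) (3,1) (3,2) (3,3) (3,4)] -> total=12
Click 3 (3,2) count=1: revealed 0 new [(none)] -> total=12
Click 4 (3,1) count=2: revealed 0 new [(none)] -> total=12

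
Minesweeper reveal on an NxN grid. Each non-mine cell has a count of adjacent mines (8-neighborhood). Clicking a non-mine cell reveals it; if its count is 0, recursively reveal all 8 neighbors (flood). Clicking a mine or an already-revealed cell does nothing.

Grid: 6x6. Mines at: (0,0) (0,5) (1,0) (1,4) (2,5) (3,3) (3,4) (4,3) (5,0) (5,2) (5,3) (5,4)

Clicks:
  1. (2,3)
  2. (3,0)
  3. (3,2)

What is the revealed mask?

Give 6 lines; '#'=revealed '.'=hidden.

Answer: ......
......
####..
###...
###...
......

Derivation:
Click 1 (2,3) count=3: revealed 1 new [(2,3)] -> total=1
Click 2 (3,0) count=0: revealed 9 new [(2,0) (2,1) (2,2) (3,0) (3,1) (3,2) (4,0) (4,1) (4,2)] -> total=10
Click 3 (3,2) count=2: revealed 0 new [(none)] -> total=10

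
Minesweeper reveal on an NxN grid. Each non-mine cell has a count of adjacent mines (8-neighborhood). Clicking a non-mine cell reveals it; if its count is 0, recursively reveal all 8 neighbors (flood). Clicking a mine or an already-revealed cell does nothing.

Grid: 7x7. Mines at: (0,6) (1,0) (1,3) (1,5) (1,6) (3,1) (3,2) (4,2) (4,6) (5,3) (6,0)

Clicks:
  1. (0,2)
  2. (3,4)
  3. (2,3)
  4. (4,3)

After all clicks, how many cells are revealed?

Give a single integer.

Answer: 10

Derivation:
Click 1 (0,2) count=1: revealed 1 new [(0,2)] -> total=1
Click 2 (3,4) count=0: revealed 9 new [(2,3) (2,4) (2,5) (3,3) (3,4) (3,5) (4,3) (4,4) (4,5)] -> total=10
Click 3 (2,3) count=2: revealed 0 new [(none)] -> total=10
Click 4 (4,3) count=3: revealed 0 new [(none)] -> total=10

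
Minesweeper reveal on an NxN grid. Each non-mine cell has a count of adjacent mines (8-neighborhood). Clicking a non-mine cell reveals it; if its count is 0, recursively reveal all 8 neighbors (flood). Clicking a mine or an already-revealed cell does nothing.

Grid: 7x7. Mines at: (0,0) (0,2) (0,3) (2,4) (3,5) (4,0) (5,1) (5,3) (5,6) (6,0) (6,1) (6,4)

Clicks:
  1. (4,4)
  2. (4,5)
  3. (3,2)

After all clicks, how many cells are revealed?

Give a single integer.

Click 1 (4,4) count=2: revealed 1 new [(4,4)] -> total=1
Click 2 (4,5) count=2: revealed 1 new [(4,5)] -> total=2
Click 3 (3,2) count=0: revealed 15 new [(1,0) (1,1) (1,2) (1,3) (2,0) (2,1) (2,2) (2,3) (3,0) (3,1) (3,2) (3,3) (4,1) (4,2) (4,3)] -> total=17

Answer: 17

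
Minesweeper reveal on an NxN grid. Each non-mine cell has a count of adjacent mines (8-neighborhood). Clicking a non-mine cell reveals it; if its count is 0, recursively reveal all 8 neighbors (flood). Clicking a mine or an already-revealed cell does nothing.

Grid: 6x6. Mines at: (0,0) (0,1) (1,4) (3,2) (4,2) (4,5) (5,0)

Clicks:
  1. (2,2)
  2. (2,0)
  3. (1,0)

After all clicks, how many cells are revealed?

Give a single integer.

Click 1 (2,2) count=1: revealed 1 new [(2,2)] -> total=1
Click 2 (2,0) count=0: revealed 8 new [(1,0) (1,1) (2,0) (2,1) (3,0) (3,1) (4,0) (4,1)] -> total=9
Click 3 (1,0) count=2: revealed 0 new [(none)] -> total=9

Answer: 9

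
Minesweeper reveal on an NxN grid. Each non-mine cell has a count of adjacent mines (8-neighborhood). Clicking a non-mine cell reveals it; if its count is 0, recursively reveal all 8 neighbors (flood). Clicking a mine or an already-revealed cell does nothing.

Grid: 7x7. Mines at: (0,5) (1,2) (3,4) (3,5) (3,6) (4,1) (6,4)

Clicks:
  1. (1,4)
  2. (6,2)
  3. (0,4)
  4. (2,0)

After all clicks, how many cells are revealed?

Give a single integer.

Click 1 (1,4) count=1: revealed 1 new [(1,4)] -> total=1
Click 2 (6,2) count=0: revealed 8 new [(5,0) (5,1) (5,2) (5,3) (6,0) (6,1) (6,2) (6,3)] -> total=9
Click 3 (0,4) count=1: revealed 1 new [(0,4)] -> total=10
Click 4 (2,0) count=0: revealed 8 new [(0,0) (0,1) (1,0) (1,1) (2,0) (2,1) (3,0) (3,1)] -> total=18

Answer: 18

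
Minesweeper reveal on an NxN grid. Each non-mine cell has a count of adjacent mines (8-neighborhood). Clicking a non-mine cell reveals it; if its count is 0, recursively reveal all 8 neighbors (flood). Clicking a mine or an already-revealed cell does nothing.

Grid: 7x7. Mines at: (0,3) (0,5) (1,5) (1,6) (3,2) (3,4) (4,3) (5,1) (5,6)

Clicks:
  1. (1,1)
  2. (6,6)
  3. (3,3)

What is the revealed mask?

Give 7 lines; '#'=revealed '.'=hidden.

Click 1 (1,1) count=0: revealed 13 new [(0,0) (0,1) (0,2) (1,0) (1,1) (1,2) (2,0) (2,1) (2,2) (3,0) (3,1) (4,0) (4,1)] -> total=13
Click 2 (6,6) count=1: revealed 1 new [(6,6)] -> total=14
Click 3 (3,3) count=3: revealed 1 new [(3,3)] -> total=15

Answer: ###....
###....
###....
##.#...
##.....
.......
......#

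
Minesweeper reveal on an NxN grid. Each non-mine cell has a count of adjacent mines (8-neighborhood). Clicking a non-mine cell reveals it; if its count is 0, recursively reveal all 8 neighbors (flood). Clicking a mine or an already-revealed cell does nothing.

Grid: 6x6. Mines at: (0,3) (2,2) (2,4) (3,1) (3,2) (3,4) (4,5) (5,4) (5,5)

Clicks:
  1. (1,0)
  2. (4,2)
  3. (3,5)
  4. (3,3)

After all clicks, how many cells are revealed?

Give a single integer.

Click 1 (1,0) count=0: revealed 8 new [(0,0) (0,1) (0,2) (1,0) (1,1) (1,2) (2,0) (2,1)] -> total=8
Click 2 (4,2) count=2: revealed 1 new [(4,2)] -> total=9
Click 3 (3,5) count=3: revealed 1 new [(3,5)] -> total=10
Click 4 (3,3) count=4: revealed 1 new [(3,3)] -> total=11

Answer: 11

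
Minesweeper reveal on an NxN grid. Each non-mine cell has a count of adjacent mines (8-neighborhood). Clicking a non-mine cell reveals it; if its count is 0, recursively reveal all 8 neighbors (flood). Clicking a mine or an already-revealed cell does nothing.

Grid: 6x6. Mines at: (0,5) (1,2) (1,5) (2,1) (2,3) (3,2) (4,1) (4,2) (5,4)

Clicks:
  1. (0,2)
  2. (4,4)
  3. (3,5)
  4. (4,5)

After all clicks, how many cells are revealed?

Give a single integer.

Answer: 7

Derivation:
Click 1 (0,2) count=1: revealed 1 new [(0,2)] -> total=1
Click 2 (4,4) count=1: revealed 1 new [(4,4)] -> total=2
Click 3 (3,5) count=0: revealed 5 new [(2,4) (2,5) (3,4) (3,5) (4,5)] -> total=7
Click 4 (4,5) count=1: revealed 0 new [(none)] -> total=7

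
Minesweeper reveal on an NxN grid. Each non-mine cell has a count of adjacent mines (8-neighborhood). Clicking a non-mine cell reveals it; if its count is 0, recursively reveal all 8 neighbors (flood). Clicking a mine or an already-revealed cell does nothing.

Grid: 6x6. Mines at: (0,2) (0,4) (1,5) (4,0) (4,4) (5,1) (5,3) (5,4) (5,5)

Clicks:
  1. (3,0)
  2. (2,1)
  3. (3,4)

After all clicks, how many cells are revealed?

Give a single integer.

Click 1 (3,0) count=1: revealed 1 new [(3,0)] -> total=1
Click 2 (2,1) count=0: revealed 19 new [(0,0) (0,1) (1,0) (1,1) (1,2) (1,3) (1,4) (2,0) (2,1) (2,2) (2,3) (2,4) (3,1) (3,2) (3,3) (3,4) (4,1) (4,2) (4,3)] -> total=20
Click 3 (3,4) count=1: revealed 0 new [(none)] -> total=20

Answer: 20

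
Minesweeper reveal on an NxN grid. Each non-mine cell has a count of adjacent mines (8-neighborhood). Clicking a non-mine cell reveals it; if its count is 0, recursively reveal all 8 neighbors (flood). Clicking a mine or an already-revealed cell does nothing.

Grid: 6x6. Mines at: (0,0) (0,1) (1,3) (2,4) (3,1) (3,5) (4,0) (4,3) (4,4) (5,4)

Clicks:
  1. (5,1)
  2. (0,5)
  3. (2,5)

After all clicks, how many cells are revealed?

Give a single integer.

Answer: 6

Derivation:
Click 1 (5,1) count=1: revealed 1 new [(5,1)] -> total=1
Click 2 (0,5) count=0: revealed 4 new [(0,4) (0,5) (1,4) (1,5)] -> total=5
Click 3 (2,5) count=2: revealed 1 new [(2,5)] -> total=6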